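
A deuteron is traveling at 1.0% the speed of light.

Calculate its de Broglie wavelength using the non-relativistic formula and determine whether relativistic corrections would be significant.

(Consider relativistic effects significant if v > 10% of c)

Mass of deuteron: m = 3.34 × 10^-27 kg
No, relativistic corrections are not needed.

Using the non-relativistic de Broglie formula λ = h/(mv):

v = 1.0% × c = 2.998 × 10^6 m/s

λ = h/(mv)
λ = (6.626 × 10^-34 J·s) / (3.34 × 10^-27 kg × 2.998 × 10^6 m/s)
λ = 6.62 × 10^-14 m

Since v = 1.0% of c < 10% of c, relativistic corrections are NOT significant and this non-relativistic result is a good approximation.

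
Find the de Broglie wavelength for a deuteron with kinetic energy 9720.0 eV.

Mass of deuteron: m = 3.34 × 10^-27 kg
2.05 × 10^-13 m

Using λ = h/√(2mKE):

First convert KE to Joules: KE = 9720.0 eV = 1.557 × 10^-15 J

λ = h/√(2mKE)
λ = (6.626 × 10^-34 J·s) / √(2 × 3.34 × 10^-27 kg × 1.557 × 10^-15 J)
λ = 2.05 × 10^-13 m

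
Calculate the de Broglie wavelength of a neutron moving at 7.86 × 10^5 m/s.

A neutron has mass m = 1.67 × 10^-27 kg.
5.05 × 10^-13 m

Using the de Broglie relation λ = h/(mv):

λ = h/(mv)
λ = (6.626 × 10^-34 J·s) / (1.67 × 10^-27 kg × 7.86 × 10^5 m/s)
λ = 5.05 × 10^-13 m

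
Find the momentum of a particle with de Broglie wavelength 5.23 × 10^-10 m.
1.27 × 10^-24 kg·m/s

From the de Broglie relation λ = h/p, we solve for p:

p = h/λ
p = (6.626 × 10^-34 J·s) / (5.23 × 10^-10 m)
p = 1.27 × 10^-24 kg·m/s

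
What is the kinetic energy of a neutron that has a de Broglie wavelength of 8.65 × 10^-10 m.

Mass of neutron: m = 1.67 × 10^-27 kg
1.76 × 10^-22 J (or 1.10 × 10^-3 eV)

From λ = h/√(2mKE), we solve for KE:

λ² = h²/(2mKE)
KE = h²/(2mλ²)
KE = (6.626 × 10^-34 J·s)² / (2 × 1.67 × 10^-27 kg × (8.65 × 10^-10 m)²)
KE = 1.76 × 10^-22 J
KE = 1.10 × 10^-3 eV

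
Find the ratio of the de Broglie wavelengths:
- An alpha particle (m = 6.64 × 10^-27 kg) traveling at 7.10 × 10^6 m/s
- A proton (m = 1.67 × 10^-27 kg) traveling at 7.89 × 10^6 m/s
λ₁/λ₂ = 0.279

Using λ = h/(mv):

λ₁ = h/(m₁v₁) = 1.41 × 10^-14 m
λ₂ = h/(m₂v₂) = 5.03 × 10^-14 m

Ratio λ₁/λ₂ = (m₂v₂)/(m₁v₁)
         = (1.67 × 10^-27 kg × 7.89 × 10^6 m/s) / (6.64 × 10^-27 kg × 7.10 × 10^6 m/s)
         = 0.279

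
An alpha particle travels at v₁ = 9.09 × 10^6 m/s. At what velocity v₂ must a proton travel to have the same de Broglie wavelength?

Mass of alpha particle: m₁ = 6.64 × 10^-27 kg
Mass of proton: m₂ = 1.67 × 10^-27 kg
v₂ = 3.61 × 10^7 m/s

For equal de Broglie wavelengths: λ₁ = λ₂

h/(m₁v₁) = h/(m₂v₂)
m₁v₁ = m₂v₂
v₂ = v₁ · (m₁/m₂)

v₂ = 9.09 × 10^6 m/s × (6.64 × 10^-27 kg / 1.67 × 10^-27 kg)
v₂ = 3.61 × 10^7 m/s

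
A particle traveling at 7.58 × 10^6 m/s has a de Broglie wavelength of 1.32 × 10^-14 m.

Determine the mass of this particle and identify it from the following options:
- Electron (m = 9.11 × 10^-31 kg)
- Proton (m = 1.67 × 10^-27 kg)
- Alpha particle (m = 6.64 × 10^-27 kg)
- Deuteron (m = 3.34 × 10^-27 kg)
The particle is an alpha particle.

From λ = h/(mv), solve for mass:

m = h/(λv)
m = (6.626 × 10^-34 J·s) / (1.32 × 10^-14 m × 7.58 × 10^6 m/s)
m = 6.62 × 10^-27 kg

Comparing with the listed masses, this is closest to an alpha particle.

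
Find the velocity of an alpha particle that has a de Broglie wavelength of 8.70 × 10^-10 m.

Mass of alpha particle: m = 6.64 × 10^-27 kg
1.15 × 10^2 m/s

From the de Broglie relation λ = h/(mv), we solve for v:

v = h/(mλ)
v = (6.626 × 10^-34 J·s) / (6.64 × 10^-27 kg × 8.70 × 10^-10 m)
v = 1.15 × 10^2 m/s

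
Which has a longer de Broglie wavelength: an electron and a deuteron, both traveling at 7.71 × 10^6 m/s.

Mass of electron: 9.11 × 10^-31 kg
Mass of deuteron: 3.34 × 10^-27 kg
The electron has the longer wavelength.

Using λ = h/(mv), since both particles have the same velocity, the wavelength depends only on mass.

For electron: λ₁ = h/(m₁v) = 9.43 × 10^-11 m
For deuteron: λ₂ = h/(m₂v) = 2.57 × 10^-14 m

Since λ ∝ 1/m at constant velocity, the lighter particle has the longer wavelength.

The electron has the longer de Broglie wavelength.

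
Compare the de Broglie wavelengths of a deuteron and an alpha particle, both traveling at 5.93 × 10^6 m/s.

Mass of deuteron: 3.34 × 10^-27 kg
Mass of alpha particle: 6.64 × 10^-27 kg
The deuteron has the longer wavelength.

Using λ = h/(mv), since both particles have the same velocity, the wavelength depends only on mass.

For deuteron: λ₁ = h/(m₁v) = 3.35 × 10^-14 m
For alpha particle: λ₂ = h/(m₂v) = 1.68 × 10^-14 m

Since λ ∝ 1/m at constant velocity, the lighter particle has the longer wavelength.

The deuteron has the longer de Broglie wavelength.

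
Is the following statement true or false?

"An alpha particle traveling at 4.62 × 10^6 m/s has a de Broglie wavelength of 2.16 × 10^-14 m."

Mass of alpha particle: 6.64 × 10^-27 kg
True

The claim is correct.

Using λ = h/(mv):
λ = (6.626 × 10^-34 J·s) / (6.64 × 10^-27 kg × 4.62 × 10^6 m/s)
λ = 2.16 × 10^-14 m

This matches the claimed value.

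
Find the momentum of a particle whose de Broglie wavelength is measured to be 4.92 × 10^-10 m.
1.35 × 10^-24 kg·m/s

From the de Broglie relation λ = h/p, we solve for p:

p = h/λ
p = (6.626 × 10^-34 J·s) / (4.92 × 10^-10 m)
p = 1.35 × 10^-24 kg·m/s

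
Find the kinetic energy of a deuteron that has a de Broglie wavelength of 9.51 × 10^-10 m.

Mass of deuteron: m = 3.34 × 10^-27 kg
7.27 × 10^-23 J (or 4.54 × 10^-4 eV)

From λ = h/√(2mKE), we solve for KE:

λ² = h²/(2mKE)
KE = h²/(2mλ²)
KE = (6.626 × 10^-34 J·s)² / (2 × 3.34 × 10^-27 kg × (9.51 × 10^-10 m)²)
KE = 7.27 × 10^-23 J
KE = 4.54 × 10^-4 eV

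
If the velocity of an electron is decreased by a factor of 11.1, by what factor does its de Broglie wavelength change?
The wavelength increases by a factor of 11.1.

From λ = h/(mv), the wavelength is inversely proportional to velocity:

λ ∝ 1/v

If v → v/11.1, then λ → 11.1λ

When velocity is decreased by a factor of 11.1, the wavelength increases by a factor of 11.1.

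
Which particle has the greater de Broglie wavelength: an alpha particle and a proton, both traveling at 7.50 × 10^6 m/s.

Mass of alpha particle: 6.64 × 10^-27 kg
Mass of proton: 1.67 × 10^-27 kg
The proton has the longer wavelength.

Using λ = h/(mv), since both particles have the same velocity, the wavelength depends only on mass.

For alpha particle: λ₁ = h/(m₁v) = 1.33 × 10^-14 m
For proton: λ₂ = h/(m₂v) = 5.29 × 10^-14 m

Since λ ∝ 1/m at constant velocity, the lighter particle has the longer wavelength.

The proton has the longer de Broglie wavelength.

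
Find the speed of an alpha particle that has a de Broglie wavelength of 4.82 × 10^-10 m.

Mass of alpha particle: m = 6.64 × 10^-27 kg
2.07 × 10^2 m/s

From the de Broglie relation λ = h/(mv), we solve for v:

v = h/(mλ)
v = (6.626 × 10^-34 J·s) / (6.64 × 10^-27 kg × 4.82 × 10^-10 m)
v = 2.07 × 10^2 m/s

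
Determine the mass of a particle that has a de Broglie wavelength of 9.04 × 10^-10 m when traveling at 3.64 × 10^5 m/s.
2.01 × 10^-30 kg

From the de Broglie relation λ = h/(mv), we solve for m:

m = h/(λv)
m = (6.626 × 10^-34 J·s) / (9.04 × 10^-10 m × 3.64 × 10^5 m/s)
m = 2.01 × 10^-30 kg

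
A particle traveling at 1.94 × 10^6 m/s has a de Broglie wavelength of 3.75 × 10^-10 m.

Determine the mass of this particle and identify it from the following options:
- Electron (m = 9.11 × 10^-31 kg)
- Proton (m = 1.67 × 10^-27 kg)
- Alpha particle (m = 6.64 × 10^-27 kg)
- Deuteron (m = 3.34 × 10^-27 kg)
The particle is an electron.

From λ = h/(mv), solve for mass:

m = h/(λv)
m = (6.626 × 10^-34 J·s) / (3.75 × 10^-10 m × 1.94 × 10^6 m/s)
m = 9.11 × 10^-31 kg

Comparing with the listed masses, this is closest to an electron.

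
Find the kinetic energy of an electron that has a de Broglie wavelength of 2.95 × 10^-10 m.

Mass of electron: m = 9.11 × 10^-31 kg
2.77 × 10^-18 J (or 17.3 eV)

From λ = h/√(2mKE), we solve for KE:

λ² = h²/(2mKE)
KE = h²/(2mλ²)
KE = (6.626 × 10^-34 J·s)² / (2 × 9.11 × 10^-31 kg × (2.95 × 10^-10 m)²)
KE = 2.77 × 10^-18 J
KE = 17.3 eV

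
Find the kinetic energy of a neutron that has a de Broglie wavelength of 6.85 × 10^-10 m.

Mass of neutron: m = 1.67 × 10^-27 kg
2.80 × 10^-22 J (or 1.75 × 10^-3 eV)

From λ = h/√(2mKE), we solve for KE:

λ² = h²/(2mKE)
KE = h²/(2mλ²)
KE = (6.626 × 10^-34 J·s)² / (2 × 1.67 × 10^-27 kg × (6.85 × 10^-10 m)²)
KE = 2.80 × 10^-22 J
KE = 1.75 × 10^-3 eV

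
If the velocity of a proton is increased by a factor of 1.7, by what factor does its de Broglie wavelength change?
The wavelength decreases by a factor of 1.7.

From λ = h/(mv), the wavelength is inversely proportional to velocity:

λ ∝ 1/v

If v → 1.7v, then λ → λ/1.7

When velocity is increased by a factor of 1.7, the wavelength decreases by a factor of 1.7.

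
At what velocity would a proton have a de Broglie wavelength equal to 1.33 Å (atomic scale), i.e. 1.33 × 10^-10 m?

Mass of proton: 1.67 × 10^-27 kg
2.98 × 10^3 m/s

From λ = h/(mv), solve for v:

v = h/(mλ)
v = (6.626 × 10^-34 J·s) / (1.67 × 10^-27 kg × 1.33 × 10^-10 m)
v = 2.98 × 10^3 m/s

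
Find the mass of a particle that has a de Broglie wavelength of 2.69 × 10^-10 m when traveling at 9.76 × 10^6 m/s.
2.52 × 10^-31 kg

From the de Broglie relation λ = h/(mv), we solve for m:

m = h/(λv)
m = (6.626 × 10^-34 J·s) / (2.69 × 10^-10 m × 9.76 × 10^6 m/s)
m = 2.52 × 10^-31 kg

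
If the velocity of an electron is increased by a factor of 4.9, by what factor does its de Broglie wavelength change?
The wavelength decreases by a factor of 4.9.

From λ = h/(mv), the wavelength is inversely proportional to velocity:

λ ∝ 1/v

If v → 4.9v, then λ → λ/4.9

When velocity is increased by a factor of 4.9, the wavelength decreases by a factor of 4.9.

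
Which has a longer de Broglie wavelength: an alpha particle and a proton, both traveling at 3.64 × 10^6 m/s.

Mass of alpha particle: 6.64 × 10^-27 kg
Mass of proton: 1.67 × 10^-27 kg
The proton has the longer wavelength.

Using λ = h/(mv), since both particles have the same velocity, the wavelength depends only on mass.

For alpha particle: λ₁ = h/(m₁v) = 2.74 × 10^-14 m
For proton: λ₂ = h/(m₂v) = 1.09 × 10^-13 m

Since λ ∝ 1/m at constant velocity, the lighter particle has the longer wavelength.

The proton has the longer de Broglie wavelength.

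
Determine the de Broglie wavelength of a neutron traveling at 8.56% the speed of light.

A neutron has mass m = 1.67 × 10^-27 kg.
1.55 × 10^-14 m

Using the de Broglie relation λ = h/(mv):

v = 8.56% × c = 2.566 × 10^7 m/s

λ = h/(mv)
λ = (6.626 × 10^-34 J·s) / (1.67 × 10^-27 kg × 2.566 × 10^7 m/s)
λ = 1.55 × 10^-14 m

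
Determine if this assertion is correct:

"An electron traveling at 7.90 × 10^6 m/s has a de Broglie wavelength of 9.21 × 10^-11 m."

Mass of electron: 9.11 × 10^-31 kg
True

The claim is correct.

Using λ = h/(mv):
λ = (6.626 × 10^-34 J·s) / (9.11 × 10^-31 kg × 7.90 × 10^6 m/s)
λ = 9.21 × 10^-11 m

This matches the claimed value.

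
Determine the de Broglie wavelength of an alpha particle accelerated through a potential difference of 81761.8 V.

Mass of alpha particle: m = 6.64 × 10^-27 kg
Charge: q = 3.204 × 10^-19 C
3.55 × 10^-14 m

When a particle is accelerated through voltage V, it gains kinetic energy KE = qV.

The de Broglie wavelength is then λ = h/√(2mqV):

λ = h/√(2mqV)
λ = (6.626 × 10^-34 J·s) / √(2 × 6.64 × 10^-27 kg × 3.204 × 10^-19 C × 81761.8 V)
λ = 3.55 × 10^-14 m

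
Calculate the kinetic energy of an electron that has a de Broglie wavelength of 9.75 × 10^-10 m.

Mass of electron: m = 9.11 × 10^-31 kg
2.53 × 10^-19 J (or 1.58 eV)

From λ = h/√(2mKE), we solve for KE:

λ² = h²/(2mKE)
KE = h²/(2mλ²)
KE = (6.626 × 10^-34 J·s)² / (2 × 9.11 × 10^-31 kg × (9.75 × 10^-10 m)²)
KE = 2.53 × 10^-19 J
KE = 1.58 eV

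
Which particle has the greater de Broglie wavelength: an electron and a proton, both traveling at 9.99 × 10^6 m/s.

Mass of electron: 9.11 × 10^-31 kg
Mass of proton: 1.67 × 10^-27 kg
The electron has the longer wavelength.

Using λ = h/(mv), since both particles have the same velocity, the wavelength depends only on mass.

For electron: λ₁ = h/(m₁v) = 7.28 × 10^-11 m
For proton: λ₂ = h/(m₂v) = 3.97 × 10^-14 m

Since λ ∝ 1/m at constant velocity, the lighter particle has the longer wavelength.

The electron has the longer de Broglie wavelength.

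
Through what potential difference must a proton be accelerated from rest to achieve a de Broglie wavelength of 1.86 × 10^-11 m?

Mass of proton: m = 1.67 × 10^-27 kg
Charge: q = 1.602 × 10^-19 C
2.37 V

From λ = h/√(2mqV), we solve for V:

λ² = h²/(2mqV)
V = h²/(2mqλ²)
V = (6.626 × 10^-34 J·s)² / (2 × 1.67 × 10^-27 kg × 1.602 × 10^-19 C × (1.86 × 10^-11 m)²)
V = 2.37 V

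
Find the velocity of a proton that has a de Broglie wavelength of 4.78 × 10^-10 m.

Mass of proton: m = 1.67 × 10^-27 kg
8.30 × 10^2 m/s

From the de Broglie relation λ = h/(mv), we solve for v:

v = h/(mλ)
v = (6.626 × 10^-34 J·s) / (1.67 × 10^-27 kg × 4.78 × 10^-10 m)
v = 8.30 × 10^2 m/s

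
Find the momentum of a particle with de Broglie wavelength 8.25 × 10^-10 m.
8.03 × 10^-25 kg·m/s

From the de Broglie relation λ = h/p, we solve for p:

p = h/λ
p = (6.626 × 10^-34 J·s) / (8.25 × 10^-10 m)
p = 8.03 × 10^-25 kg·m/s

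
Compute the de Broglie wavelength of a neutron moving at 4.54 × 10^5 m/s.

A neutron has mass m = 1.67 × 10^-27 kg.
8.74 × 10^-13 m

Using the de Broglie relation λ = h/(mv):

λ = h/(mv)
λ = (6.626 × 10^-34 J·s) / (1.67 × 10^-27 kg × 4.54 × 10^5 m/s)
λ = 8.74 × 10^-13 m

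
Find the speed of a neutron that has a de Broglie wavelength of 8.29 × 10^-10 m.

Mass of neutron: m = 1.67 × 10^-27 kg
4.79 × 10^2 m/s

From the de Broglie relation λ = h/(mv), we solve for v:

v = h/(mλ)
v = (6.626 × 10^-34 J·s) / (1.67 × 10^-27 kg × 8.29 × 10^-10 m)
v = 4.79 × 10^2 m/s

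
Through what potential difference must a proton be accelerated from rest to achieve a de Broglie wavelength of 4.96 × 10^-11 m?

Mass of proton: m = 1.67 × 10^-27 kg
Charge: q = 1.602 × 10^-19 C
3.34 × 10^-1 V

From λ = h/√(2mqV), we solve for V:

λ² = h²/(2mqV)
V = h²/(2mqλ²)
V = (6.626 × 10^-34 J·s)² / (2 × 1.67 × 10^-27 kg × 1.602 × 10^-19 C × (4.96 × 10^-11 m)²)
V = 3.34 × 10^-1 V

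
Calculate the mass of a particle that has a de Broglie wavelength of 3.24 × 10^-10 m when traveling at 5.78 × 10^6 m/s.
3.54 × 10^-31 kg

From the de Broglie relation λ = h/(mv), we solve for m:

m = h/(λv)
m = (6.626 × 10^-34 J·s) / (3.24 × 10^-10 m × 5.78 × 10^6 m/s)
m = 3.54 × 10^-31 kg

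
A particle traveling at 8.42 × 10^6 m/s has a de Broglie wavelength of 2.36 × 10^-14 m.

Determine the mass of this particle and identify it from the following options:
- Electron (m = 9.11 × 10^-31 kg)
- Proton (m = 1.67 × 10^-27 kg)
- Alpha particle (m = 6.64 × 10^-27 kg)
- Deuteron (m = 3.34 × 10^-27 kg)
The particle is a deuteron.

From λ = h/(mv), solve for mass:

m = h/(λv)
m = (6.626 × 10^-34 J·s) / (2.36 × 10^-14 m × 8.42 × 10^6 m/s)
m = 3.33 × 10^-27 kg

Comparing with the listed masses, this is closest to a deuteron.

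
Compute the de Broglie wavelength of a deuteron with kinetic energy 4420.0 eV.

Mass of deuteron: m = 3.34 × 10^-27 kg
3.05 × 10^-13 m

Using λ = h/√(2mKE):

First convert KE to Joules: KE = 4420.0 eV = 7.082 × 10^-16 J

λ = h/√(2mKE)
λ = (6.626 × 10^-34 J·s) / √(2 × 3.34 × 10^-27 kg × 7.082 × 10^-16 J)
λ = 3.05 × 10^-13 m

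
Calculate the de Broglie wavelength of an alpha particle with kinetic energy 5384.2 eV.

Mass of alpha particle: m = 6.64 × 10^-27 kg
1.96 × 10^-13 m

Using λ = h/√(2mKE):

First convert KE to Joules: KE = 5384.2 eV = 8.626 × 10^-16 J

λ = h/√(2mKE)
λ = (6.626 × 10^-34 J·s) / √(2 × 6.64 × 10^-27 kg × 8.626 × 10^-16 J)
λ = 1.96 × 10^-13 m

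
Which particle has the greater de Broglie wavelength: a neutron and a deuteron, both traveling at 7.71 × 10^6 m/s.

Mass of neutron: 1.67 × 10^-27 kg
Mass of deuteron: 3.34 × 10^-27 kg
The neutron has the longer wavelength.

Using λ = h/(mv), since both particles have the same velocity, the wavelength depends only on mass.

For neutron: λ₁ = h/(m₁v) = 5.15 × 10^-14 m
For deuteron: λ₂ = h/(m₂v) = 2.57 × 10^-14 m

Since λ ∝ 1/m at constant velocity, the lighter particle has the longer wavelength.

The neutron has the longer de Broglie wavelength.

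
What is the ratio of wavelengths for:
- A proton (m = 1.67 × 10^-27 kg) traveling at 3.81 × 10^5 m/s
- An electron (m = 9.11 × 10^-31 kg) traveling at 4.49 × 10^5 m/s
λ₁/λ₂ = 6.43 × 10^-4

Using λ = h/(mv):

λ₁ = h/(m₁v₁) = 1.04 × 10^-12 m
λ₂ = h/(m₂v₂) = 1.62 × 10^-9 m

Ratio λ₁/λ₂ = (m₂v₂)/(m₁v₁)
         = (9.11 × 10^-31 kg × 4.49 × 10^5 m/s) / (1.67 × 10^-27 kg × 3.81 × 10^5 m/s)
         = 6.43 × 10^-4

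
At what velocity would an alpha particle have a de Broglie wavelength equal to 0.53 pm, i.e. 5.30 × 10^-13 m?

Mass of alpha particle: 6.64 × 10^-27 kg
1.88 × 10^5 m/s

From λ = h/(mv), solve for v:

v = h/(mλ)
v = (6.626 × 10^-34 J·s) / (6.64 × 10^-27 kg × 5.30 × 10^-13 m)
v = 1.88 × 10^5 m/s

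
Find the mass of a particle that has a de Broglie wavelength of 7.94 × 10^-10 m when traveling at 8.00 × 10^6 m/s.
1.04 × 10^-31 kg

From the de Broglie relation λ = h/(mv), we solve for m:

m = h/(λv)
m = (6.626 × 10^-34 J·s) / (7.94 × 10^-10 m × 8.00 × 10^6 m/s)
m = 1.04 × 10^-31 kg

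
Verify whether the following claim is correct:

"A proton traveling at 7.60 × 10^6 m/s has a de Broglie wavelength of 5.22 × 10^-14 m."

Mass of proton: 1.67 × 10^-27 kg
True

The claim is correct.

Using λ = h/(mv):
λ = (6.626 × 10^-34 J·s) / (1.67 × 10^-27 kg × 7.60 × 10^6 m/s)
λ = 5.22 × 10^-14 m

This matches the claimed value.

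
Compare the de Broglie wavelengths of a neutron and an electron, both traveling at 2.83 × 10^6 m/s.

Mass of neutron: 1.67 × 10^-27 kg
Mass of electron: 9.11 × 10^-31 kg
The electron has the longer wavelength.

Using λ = h/(mv), since both particles have the same velocity, the wavelength depends only on mass.

For neutron: λ₁ = h/(m₁v) = 1.40 × 10^-13 m
For electron: λ₂ = h/(m₂v) = 2.57 × 10^-10 m

Since λ ∝ 1/m at constant velocity, the lighter particle has the longer wavelength.

The electron has the longer de Broglie wavelength.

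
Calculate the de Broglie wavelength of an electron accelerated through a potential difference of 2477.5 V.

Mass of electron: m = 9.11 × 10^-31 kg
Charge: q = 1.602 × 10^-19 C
2.46 × 10^-11 m

When a particle is accelerated through voltage V, it gains kinetic energy KE = qV.

The de Broglie wavelength is then λ = h/√(2mqV):

λ = h/√(2mqV)
λ = (6.626 × 10^-34 J·s) / √(2 × 9.11 × 10^-31 kg × 1.602 × 10^-19 C × 2477.5 V)
λ = 2.46 × 10^-11 m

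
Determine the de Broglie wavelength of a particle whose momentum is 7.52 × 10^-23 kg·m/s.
8.81 × 10^-12 m

Using the de Broglie relation λ = h/p:

λ = h/p
λ = (6.626 × 10^-34 J·s) / (7.52 × 10^-23 kg·m/s)
λ = 8.81 × 10^-12 m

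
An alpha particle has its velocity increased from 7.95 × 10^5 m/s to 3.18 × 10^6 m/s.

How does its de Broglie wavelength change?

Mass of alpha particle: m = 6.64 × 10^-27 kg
The wavelength decreases by a factor of 4.

Using λ = h/(mv):

Initial wavelength: λ₁ = h/(mv₁) = 1.26 × 10^-13 m
Final wavelength: λ₂ = h/(mv₂) = 3.14 × 10^-14 m

Since λ ∝ 1/v, when velocity increases by a factor of 4, the wavelength decreases by a factor of 4.

λ₂/λ₁ = v₁/v₂ = 1/4

The wavelength decreases by a factor of 4.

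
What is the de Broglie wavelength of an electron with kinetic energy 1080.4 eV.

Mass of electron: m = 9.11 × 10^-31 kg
3.73 × 10^-11 m

Using λ = h/√(2mKE):

First convert KE to Joules: KE = 1080.4 eV = 1.731 × 10^-16 J

λ = h/√(2mKE)
λ = (6.626 × 10^-34 J·s) / √(2 × 9.11 × 10^-31 kg × 1.731 × 10^-16 J)
λ = 3.73 × 10^-11 m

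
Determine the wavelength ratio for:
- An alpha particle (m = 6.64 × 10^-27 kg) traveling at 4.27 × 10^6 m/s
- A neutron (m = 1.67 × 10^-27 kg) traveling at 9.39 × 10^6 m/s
λ₁/λ₂ = 0.553

Using λ = h/(mv):

λ₁ = h/(m₁v₁) = 2.34 × 10^-14 m
λ₂ = h/(m₂v₂) = 4.23 × 10^-14 m

Ratio λ₁/λ₂ = (m₂v₂)/(m₁v₁)
         = (1.67 × 10^-27 kg × 9.39 × 10^6 m/s) / (6.64 × 10^-27 kg × 4.27 × 10^6 m/s)
         = 0.553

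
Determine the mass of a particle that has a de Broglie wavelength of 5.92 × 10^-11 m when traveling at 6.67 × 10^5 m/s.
1.68 × 10^-29 kg

From the de Broglie relation λ = h/(mv), we solve for m:

m = h/(λv)
m = (6.626 × 10^-34 J·s) / (5.92 × 10^-11 m × 6.67 × 10^5 m/s)
m = 1.68 × 10^-29 kg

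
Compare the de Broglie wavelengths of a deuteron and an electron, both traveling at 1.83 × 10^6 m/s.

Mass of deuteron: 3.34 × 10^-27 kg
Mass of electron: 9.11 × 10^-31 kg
The electron has the longer wavelength.

Using λ = h/(mv), since both particles have the same velocity, the wavelength depends only on mass.

For deuteron: λ₁ = h/(m₁v) = 1.08 × 10^-13 m
For electron: λ₂ = h/(m₂v) = 3.97 × 10^-10 m

Since λ ∝ 1/m at constant velocity, the lighter particle has the longer wavelength.

The electron has the longer de Broglie wavelength.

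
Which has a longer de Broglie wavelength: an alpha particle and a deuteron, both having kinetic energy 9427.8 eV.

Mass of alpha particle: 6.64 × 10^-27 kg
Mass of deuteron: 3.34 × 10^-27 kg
The deuteron has the longer wavelength.

Using λ = h/√(2mKE):

For alpha particle: λ₁ = h/√(2m₁KE) = 1.48 × 10^-13 m
For deuteron: λ₂ = h/√(2m₂KE) = 2.09 × 10^-13 m

Since λ ∝ 1/√m at constant kinetic energy, the lighter particle has the longer wavelength.

The deuteron has the longer de Broglie wavelength.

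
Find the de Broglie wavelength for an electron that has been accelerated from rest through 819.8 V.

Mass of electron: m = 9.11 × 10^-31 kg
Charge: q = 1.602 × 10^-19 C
4.28 × 10^-11 m

When a particle is accelerated through voltage V, it gains kinetic energy KE = qV.

The de Broglie wavelength is then λ = h/√(2mqV):

λ = h/√(2mqV)
λ = (6.626 × 10^-34 J·s) / √(2 × 9.11 × 10^-31 kg × 1.602 × 10^-19 C × 819.8 V)
λ = 4.28 × 10^-11 m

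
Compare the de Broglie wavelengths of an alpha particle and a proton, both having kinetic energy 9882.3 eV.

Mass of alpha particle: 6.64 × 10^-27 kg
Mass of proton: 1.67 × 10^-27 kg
The proton has the longer wavelength.

Using λ = h/√(2mKE):

For alpha particle: λ₁ = h/√(2m₁KE) = 1.45 × 10^-13 m
For proton: λ₂ = h/√(2m₂KE) = 2.88 × 10^-13 m

Since λ ∝ 1/√m at constant kinetic energy, the lighter particle has the longer wavelength.

The proton has the longer de Broglie wavelength.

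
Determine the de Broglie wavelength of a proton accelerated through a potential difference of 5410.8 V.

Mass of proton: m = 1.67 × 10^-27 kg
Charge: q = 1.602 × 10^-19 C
3.89 × 10^-13 m

When a particle is accelerated through voltage V, it gains kinetic energy KE = qV.

The de Broglie wavelength is then λ = h/√(2mqV):

λ = h/√(2mqV)
λ = (6.626 × 10^-34 J·s) / √(2 × 1.67 × 10^-27 kg × 1.602 × 10^-19 C × 5410.8 V)
λ = 3.89 × 10^-13 m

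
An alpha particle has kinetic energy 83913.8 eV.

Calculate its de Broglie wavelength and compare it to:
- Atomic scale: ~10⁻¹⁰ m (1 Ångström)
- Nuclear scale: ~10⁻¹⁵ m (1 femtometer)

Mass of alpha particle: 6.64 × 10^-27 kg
λ = 4.96 × 10^-14 m, which is between nuclear and atomic scales.

Using λ = h/√(2mKE):

KE = 83913.8 eV = 1.344 × 10^-14 J

λ = h/√(2mKE)
λ = (6.626 × 10^-34 J·s) / √(2 × 6.64 × 10^-27 kg × 1.344 × 10^-14 J)
λ = 4.96 × 10^-14 m

Comparison:
- Atomic scale (10⁻¹⁰ m): λ is 0.0005× this size
- Nuclear scale (10⁻¹⁵ m): λ is 50× this size

The wavelength is between nuclear and atomic scales.

This wavelength is appropriate for probing atomic structure but too large for nuclear physics experiments.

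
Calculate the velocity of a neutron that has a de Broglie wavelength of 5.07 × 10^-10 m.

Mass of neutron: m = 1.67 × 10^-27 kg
7.83 × 10^2 m/s

From the de Broglie relation λ = h/(mv), we solve for v:

v = h/(mλ)
v = (6.626 × 10^-34 J·s) / (1.67 × 10^-27 kg × 5.07 × 10^-10 m)
v = 7.83 × 10^2 m/s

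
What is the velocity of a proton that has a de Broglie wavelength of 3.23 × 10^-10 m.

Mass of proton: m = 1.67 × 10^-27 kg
1.23 × 10^3 m/s

From the de Broglie relation λ = h/(mv), we solve for v:

v = h/(mλ)
v = (6.626 × 10^-34 J·s) / (1.67 × 10^-27 kg × 3.23 × 10^-10 m)
v = 1.23 × 10^3 m/s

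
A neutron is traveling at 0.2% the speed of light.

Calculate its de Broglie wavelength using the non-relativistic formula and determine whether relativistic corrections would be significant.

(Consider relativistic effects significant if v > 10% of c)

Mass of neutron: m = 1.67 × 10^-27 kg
No, relativistic corrections are not needed.

Using the non-relativistic de Broglie formula λ = h/(mv):

v = 0.2% × c = 5.996 × 10^5 m/s

λ = h/(mv)
λ = (6.626 × 10^-34 J·s) / (1.67 × 10^-27 kg × 5.996 × 10^5 m/s)
λ = 6.62 × 10^-13 m

Since v = 0.2% of c < 10% of c, relativistic corrections are NOT significant and this non-relativistic result is a good approximation.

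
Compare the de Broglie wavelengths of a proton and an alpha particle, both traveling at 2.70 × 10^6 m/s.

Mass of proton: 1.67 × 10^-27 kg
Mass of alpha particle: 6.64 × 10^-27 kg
The proton has the longer wavelength.

Using λ = h/(mv), since both particles have the same velocity, the wavelength depends only on mass.

For proton: λ₁ = h/(m₁v) = 1.47 × 10^-13 m
For alpha particle: λ₂ = h/(m₂v) = 3.70 × 10^-14 m

Since λ ∝ 1/m at constant velocity, the lighter particle has the longer wavelength.

The proton has the longer de Broglie wavelength.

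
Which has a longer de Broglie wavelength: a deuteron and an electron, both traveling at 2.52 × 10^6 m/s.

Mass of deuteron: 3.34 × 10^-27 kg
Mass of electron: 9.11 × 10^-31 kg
The electron has the longer wavelength.

Using λ = h/(mv), since both particles have the same velocity, the wavelength depends only on mass.

For deuteron: λ₁ = h/(m₁v) = 7.87 × 10^-14 m
For electron: λ₂ = h/(m₂v) = 2.89 × 10^-10 m

Since λ ∝ 1/m at constant velocity, the lighter particle has the longer wavelength.

The electron has the longer de Broglie wavelength.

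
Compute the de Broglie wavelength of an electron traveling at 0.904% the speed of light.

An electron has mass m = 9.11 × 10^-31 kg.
2.68 × 10^-10 m

Using the de Broglie relation λ = h/(mv):

v = 0.904% × c = 2.710 × 10^6 m/s

λ = h/(mv)
λ = (6.626 × 10^-34 J·s) / (9.11 × 10^-31 kg × 2.710 × 10^6 m/s)
λ = 2.68 × 10^-10 m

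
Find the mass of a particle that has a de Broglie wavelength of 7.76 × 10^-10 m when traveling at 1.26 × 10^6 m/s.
6.78 × 10^-31 kg

From the de Broglie relation λ = h/(mv), we solve for m:

m = h/(λv)
m = (6.626 × 10^-34 J·s) / (7.76 × 10^-10 m × 1.26 × 10^6 m/s)
m = 6.78 × 10^-31 kg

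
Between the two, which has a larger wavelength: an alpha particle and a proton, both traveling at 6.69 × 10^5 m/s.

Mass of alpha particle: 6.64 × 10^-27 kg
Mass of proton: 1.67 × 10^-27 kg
The proton has the longer wavelength.

Using λ = h/(mv), since both particles have the same velocity, the wavelength depends only on mass.

For alpha particle: λ₁ = h/(m₁v) = 1.49 × 10^-13 m
For proton: λ₂ = h/(m₂v) = 5.93 × 10^-13 m

Since λ ∝ 1/m at constant velocity, the lighter particle has the longer wavelength.

The proton has the longer de Broglie wavelength.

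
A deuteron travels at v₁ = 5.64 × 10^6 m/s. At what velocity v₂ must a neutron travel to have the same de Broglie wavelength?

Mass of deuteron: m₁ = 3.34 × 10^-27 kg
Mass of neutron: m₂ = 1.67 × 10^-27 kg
v₂ = 1.13 × 10^7 m/s

For equal de Broglie wavelengths: λ₁ = λ₂

h/(m₁v₁) = h/(m₂v₂)
m₁v₁ = m₂v₂
v₂ = v₁ · (m₁/m₂)

v₂ = 5.64 × 10^6 m/s × (3.34 × 10^-27 kg / 1.67 × 10^-27 kg)
v₂ = 1.13 × 10^7 m/s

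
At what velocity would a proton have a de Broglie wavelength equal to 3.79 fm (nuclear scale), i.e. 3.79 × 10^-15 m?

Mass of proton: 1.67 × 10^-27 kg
1.05 × 10^8 m/s

From λ = h/(mv), solve for v:

v = h/(mλ)
v = (6.626 × 10^-34 J·s) / (1.67 × 10^-27 kg × 3.79 × 10^-15 m)
v = 1.05 × 10^8 m/s

Note: This velocity is 34.9% of the speed of light, so relativistic corrections would be needed for a more accurate calculation.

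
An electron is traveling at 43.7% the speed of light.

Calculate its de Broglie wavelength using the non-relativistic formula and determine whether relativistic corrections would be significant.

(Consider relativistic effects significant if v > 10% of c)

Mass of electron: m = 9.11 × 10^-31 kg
Yes, relativistic corrections are needed.

Using the non-relativistic de Broglie formula λ = h/(mv):

v = 43.7% × c = 1.310 × 10^8 m/s

λ = h/(mv)
λ = (6.626 × 10^-34 J·s) / (9.11 × 10^-31 kg × 1.310 × 10^8 m/s)
λ = 5.55 × 10^-12 m

Since v = 43.7% of c > 10% of c, relativistic corrections ARE significant and the actual wavelength would differ from this non-relativistic estimate.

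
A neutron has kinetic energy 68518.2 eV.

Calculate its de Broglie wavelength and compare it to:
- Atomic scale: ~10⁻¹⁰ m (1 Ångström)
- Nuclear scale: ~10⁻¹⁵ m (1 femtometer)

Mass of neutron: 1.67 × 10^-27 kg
λ = 1.09 × 10^-13 m, which is between nuclear and atomic scales.

Using λ = h/√(2mKE):

KE = 68518.2 eV = 1.098 × 10^-14 J

λ = h/√(2mKE)
λ = (6.626 × 10^-34 J·s) / √(2 × 1.67 × 10^-27 kg × 1.098 × 10^-14 J)
λ = 1.09 × 10^-13 m

Comparison:
- Atomic scale (10⁻¹⁰ m): λ is 0.0011× this size
- Nuclear scale (10⁻¹⁵ m): λ is 1.1e+02× this size

The wavelength is between nuclear and atomic scales.

This wavelength is appropriate for probing atomic structure but too large for nuclear physics experiments.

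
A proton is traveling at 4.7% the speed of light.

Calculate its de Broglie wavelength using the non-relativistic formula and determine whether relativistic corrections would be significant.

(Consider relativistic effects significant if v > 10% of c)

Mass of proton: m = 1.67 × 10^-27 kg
No, relativistic corrections are not needed.

Using the non-relativistic de Broglie formula λ = h/(mv):

v = 4.7% × c = 1.409 × 10^7 m/s

λ = h/(mv)
λ = (6.626 × 10^-34 J·s) / (1.67 × 10^-27 kg × 1.409 × 10^7 m/s)
λ = 2.82 × 10^-14 m

Since v = 4.7% of c < 10% of c, relativistic corrections are NOT significant and this non-relativistic result is a good approximation.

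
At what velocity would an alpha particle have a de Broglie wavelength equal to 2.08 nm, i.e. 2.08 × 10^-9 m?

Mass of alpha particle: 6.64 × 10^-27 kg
4.80 × 10^1 m/s

From λ = h/(mv), solve for v:

v = h/(mλ)
v = (6.626 × 10^-34 J·s) / (6.64 × 10^-27 kg × 2.08 × 10^-9 m)
v = 4.80 × 10^1 m/s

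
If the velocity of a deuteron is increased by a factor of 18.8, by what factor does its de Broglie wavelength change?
The wavelength decreases by a factor of 18.8.

From λ = h/(mv), the wavelength is inversely proportional to velocity:

λ ∝ 1/v

If v → 18.8v, then λ → λ/18.8

When velocity is increased by a factor of 18.8, the wavelength decreases by a factor of 18.8.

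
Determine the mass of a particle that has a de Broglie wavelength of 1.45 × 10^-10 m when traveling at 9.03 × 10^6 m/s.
5.06 × 10^-31 kg

From the de Broglie relation λ = h/(mv), we solve for m:

m = h/(λv)
m = (6.626 × 10^-34 J·s) / (1.45 × 10^-10 m × 9.03 × 10^6 m/s)
m = 5.06 × 10^-31 kg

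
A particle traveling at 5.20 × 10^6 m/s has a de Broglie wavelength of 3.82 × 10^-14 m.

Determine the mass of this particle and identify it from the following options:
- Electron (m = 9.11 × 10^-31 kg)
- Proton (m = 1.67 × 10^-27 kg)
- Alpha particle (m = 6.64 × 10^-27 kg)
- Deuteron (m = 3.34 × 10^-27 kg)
The particle is a deuteron.

From λ = h/(mv), solve for mass:

m = h/(λv)
m = (6.626 × 10^-34 J·s) / (3.82 × 10^-14 m × 5.20 × 10^6 m/s)
m = 3.34 × 10^-27 kg

Comparing with the listed masses, this is closest to a deuteron.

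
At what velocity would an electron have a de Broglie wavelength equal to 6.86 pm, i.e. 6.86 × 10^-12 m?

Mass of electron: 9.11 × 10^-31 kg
1.06 × 10^8 m/s

From λ = h/(mv), solve for v:

v = h/(mλ)
v = (6.626 × 10^-34 J·s) / (9.11 × 10^-31 kg × 6.86 × 10^-12 m)
v = 1.06 × 10^8 m/s

Note: This velocity is 35.4% of the speed of light, so relativistic corrections would be needed for a more accurate calculation.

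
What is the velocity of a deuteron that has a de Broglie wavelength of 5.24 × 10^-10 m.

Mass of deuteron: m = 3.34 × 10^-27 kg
3.79 × 10^2 m/s

From the de Broglie relation λ = h/(mv), we solve for v:

v = h/(mλ)
v = (6.626 × 10^-34 J·s) / (3.34 × 10^-27 kg × 5.24 × 10^-10 m)
v = 3.79 × 10^2 m/s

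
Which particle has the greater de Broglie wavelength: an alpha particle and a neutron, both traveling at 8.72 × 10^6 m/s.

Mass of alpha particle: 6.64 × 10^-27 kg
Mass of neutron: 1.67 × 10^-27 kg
The neutron has the longer wavelength.

Using λ = h/(mv), since both particles have the same velocity, the wavelength depends only on mass.

For alpha particle: λ₁ = h/(m₁v) = 1.14 × 10^-14 m
For neutron: λ₂ = h/(m₂v) = 4.55 × 10^-14 m

Since λ ∝ 1/m at constant velocity, the lighter particle has the longer wavelength.

The neutron has the longer de Broglie wavelength.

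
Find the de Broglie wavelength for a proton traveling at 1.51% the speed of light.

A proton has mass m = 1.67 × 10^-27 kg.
8.76 × 10^-14 m

Using the de Broglie relation λ = h/(mv):

v = 1.51% × c = 4.527 × 10^6 m/s

λ = h/(mv)
λ = (6.626 × 10^-34 J·s) / (1.67 × 10^-27 kg × 4.527 × 10^6 m/s)
λ = 8.76 × 10^-14 m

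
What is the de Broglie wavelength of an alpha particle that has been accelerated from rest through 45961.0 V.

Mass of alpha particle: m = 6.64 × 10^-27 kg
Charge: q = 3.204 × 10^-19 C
4.74 × 10^-14 m

When a particle is accelerated through voltage V, it gains kinetic energy KE = qV.

The de Broglie wavelength is then λ = h/√(2mqV):

λ = h/√(2mqV)
λ = (6.626 × 10^-34 J·s) / √(2 × 6.64 × 10^-27 kg × 3.204 × 10^-19 C × 45961.0 V)
λ = 4.74 × 10^-14 m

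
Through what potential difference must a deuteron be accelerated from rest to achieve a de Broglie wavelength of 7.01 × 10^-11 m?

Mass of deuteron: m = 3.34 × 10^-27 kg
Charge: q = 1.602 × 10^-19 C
8.35 × 10^-2 V

From λ = h/√(2mqV), we solve for V:

λ² = h²/(2mqV)
V = h²/(2mqλ²)
V = (6.626 × 10^-34 J·s)² / (2 × 3.34 × 10^-27 kg × 1.602 × 10^-19 C × (7.01 × 10^-11 m)²)
V = 8.35 × 10^-2 V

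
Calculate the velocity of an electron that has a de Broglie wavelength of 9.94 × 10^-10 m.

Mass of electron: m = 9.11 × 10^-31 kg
7.32 × 10^5 m/s

From the de Broglie relation λ = h/(mv), we solve for v:

v = h/(mλ)
v = (6.626 × 10^-34 J·s) / (9.11 × 10^-31 kg × 9.94 × 10^-10 m)
v = 7.32 × 10^5 m/s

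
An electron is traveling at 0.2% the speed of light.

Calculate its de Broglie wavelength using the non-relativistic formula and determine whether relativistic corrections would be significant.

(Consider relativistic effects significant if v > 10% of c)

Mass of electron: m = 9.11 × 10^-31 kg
No, relativistic corrections are not needed.

Using the non-relativistic de Broglie formula λ = h/(mv):

v = 0.2% × c = 5.996 × 10^5 m/s

λ = h/(mv)
λ = (6.626 × 10^-34 J·s) / (9.11 × 10^-31 kg × 5.996 × 10^5 m/s)
λ = 1.21 × 10^-9 m

Since v = 0.2% of c < 10% of c, relativistic corrections are NOT significant and this non-relativistic result is a good approximation.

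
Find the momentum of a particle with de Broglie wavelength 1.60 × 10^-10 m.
4.14 × 10^-24 kg·m/s

From the de Broglie relation λ = h/p, we solve for p:

p = h/λ
p = (6.626 × 10^-34 J·s) / (1.60 × 10^-10 m)
p = 4.14 × 10^-24 kg·m/s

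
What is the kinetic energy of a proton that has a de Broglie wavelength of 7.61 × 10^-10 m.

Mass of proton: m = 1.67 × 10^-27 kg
2.27 × 10^-22 J (or 1.42 × 10^-3 eV)

From λ = h/√(2mKE), we solve for KE:

λ² = h²/(2mKE)
KE = h²/(2mλ²)
KE = (6.626 × 10^-34 J·s)² / (2 × 1.67 × 10^-27 kg × (7.61 × 10^-10 m)²)
KE = 2.27 × 10^-22 J
KE = 1.42 × 10^-3 eV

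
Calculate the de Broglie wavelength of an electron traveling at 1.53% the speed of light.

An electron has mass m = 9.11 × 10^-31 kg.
1.59 × 10^-10 m

Using the de Broglie relation λ = h/(mv):

v = 1.53% × c = 4.587 × 10^6 m/s

λ = h/(mv)
λ = (6.626 × 10^-34 J·s) / (9.11 × 10^-31 kg × 4.587 × 10^6 m/s)
λ = 1.59 × 10^-10 m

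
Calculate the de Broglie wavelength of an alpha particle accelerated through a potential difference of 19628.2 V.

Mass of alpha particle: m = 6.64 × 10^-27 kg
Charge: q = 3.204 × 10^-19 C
7.25 × 10^-14 m

When a particle is accelerated through voltage V, it gains kinetic energy KE = qV.

The de Broglie wavelength is then λ = h/√(2mqV):

λ = h/√(2mqV)
λ = (6.626 × 10^-34 J·s) / √(2 × 6.64 × 10^-27 kg × 3.204 × 10^-19 C × 19628.2 V)
λ = 7.25 × 10^-14 m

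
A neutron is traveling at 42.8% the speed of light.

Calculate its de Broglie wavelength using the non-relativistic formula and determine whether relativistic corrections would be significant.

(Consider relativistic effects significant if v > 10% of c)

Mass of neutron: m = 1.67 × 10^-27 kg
Yes, relativistic corrections are needed.

Using the non-relativistic de Broglie formula λ = h/(mv):

v = 42.8% × c = 1.283 × 10^8 m/s

λ = h/(mv)
λ = (6.626 × 10^-34 J·s) / (1.67 × 10^-27 kg × 1.283 × 10^8 m/s)
λ = 3.09 × 10^-15 m

Since v = 42.8% of c > 10% of c, relativistic corrections ARE significant and the actual wavelength would differ from this non-relativistic estimate.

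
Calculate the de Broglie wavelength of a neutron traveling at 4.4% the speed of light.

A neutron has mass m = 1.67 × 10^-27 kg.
3.01 × 10^-14 m

Using the de Broglie relation λ = h/(mv):

v = 4.4% × c = 1.319 × 10^7 m/s

λ = h/(mv)
λ = (6.626 × 10^-34 J·s) / (1.67 × 10^-27 kg × 1.319 × 10^7 m/s)
λ = 3.01 × 10^-14 m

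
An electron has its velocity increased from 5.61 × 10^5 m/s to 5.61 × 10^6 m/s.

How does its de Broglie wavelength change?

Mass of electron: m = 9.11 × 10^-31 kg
The wavelength decreases by a factor of 10.

Using λ = h/(mv):

Initial wavelength: λ₁ = h/(mv₁) = 1.30 × 10^-9 m
Final wavelength: λ₂ = h/(mv₂) = 1.30 × 10^-10 m

Since λ ∝ 1/v, when velocity increases by a factor of 10, the wavelength decreases by a factor of 10.

λ₂/λ₁ = v₁/v₂ = 1/10

The wavelength decreases by a factor of 10.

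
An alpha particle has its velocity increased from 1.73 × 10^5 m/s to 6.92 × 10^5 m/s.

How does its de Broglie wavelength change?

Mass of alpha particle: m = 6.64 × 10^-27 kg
The wavelength decreases by a factor of 4.

Using λ = h/(mv):

Initial wavelength: λ₁ = h/(mv₁) = 5.77 × 10^-13 m
Final wavelength: λ₂ = h/(mv₂) = 1.44 × 10^-13 m

Since λ ∝ 1/v, when velocity increases by a factor of 4, the wavelength decreases by a factor of 4.

λ₂/λ₁ = v₁/v₂ = 1/4

The wavelength decreases by a factor of 4.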